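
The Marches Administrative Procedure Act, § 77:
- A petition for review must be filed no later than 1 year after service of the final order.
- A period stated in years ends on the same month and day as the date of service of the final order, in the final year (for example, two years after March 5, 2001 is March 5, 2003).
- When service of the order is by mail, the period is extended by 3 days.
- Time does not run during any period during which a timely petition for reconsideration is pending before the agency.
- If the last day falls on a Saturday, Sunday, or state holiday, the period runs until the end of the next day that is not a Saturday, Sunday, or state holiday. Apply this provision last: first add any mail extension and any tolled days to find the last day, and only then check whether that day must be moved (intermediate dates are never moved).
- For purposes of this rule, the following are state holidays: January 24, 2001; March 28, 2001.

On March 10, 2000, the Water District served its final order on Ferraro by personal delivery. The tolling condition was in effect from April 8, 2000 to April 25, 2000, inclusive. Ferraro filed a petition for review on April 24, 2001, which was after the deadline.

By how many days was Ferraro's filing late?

1 year after March 10, 2000 is March 10, 2001.
Service was not by mail, so no mail extension applies.
From April 8, 2000 through April 25, 2000 inclusive is 18 days; tolling adds 18 days: March 10, 2001 + 18 days = March 28, 2001.
March 28, 2001 is a listed holiday. The next qualifying day is March 29, 2001.
The deadline is March 29, 2001; from March 29, 2001 to April 24, 2001 is 26 days.

26 days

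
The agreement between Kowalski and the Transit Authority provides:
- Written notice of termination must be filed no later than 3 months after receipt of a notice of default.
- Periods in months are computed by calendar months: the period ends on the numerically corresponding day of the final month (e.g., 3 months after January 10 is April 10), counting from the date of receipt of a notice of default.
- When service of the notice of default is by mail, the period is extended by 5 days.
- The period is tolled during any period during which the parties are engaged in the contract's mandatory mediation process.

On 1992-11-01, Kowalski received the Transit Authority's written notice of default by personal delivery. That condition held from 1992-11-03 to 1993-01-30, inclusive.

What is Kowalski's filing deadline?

3 months after 1992-11-01 is February 1, 1993.
Service was not by mail, so no mail extension applies.
From November 3, 1992 through January 30, 1993 inclusive is 89 days; tolling adds 89 days: February 1, 1993 + 89 days = May 1, 1993.

May 1, 1993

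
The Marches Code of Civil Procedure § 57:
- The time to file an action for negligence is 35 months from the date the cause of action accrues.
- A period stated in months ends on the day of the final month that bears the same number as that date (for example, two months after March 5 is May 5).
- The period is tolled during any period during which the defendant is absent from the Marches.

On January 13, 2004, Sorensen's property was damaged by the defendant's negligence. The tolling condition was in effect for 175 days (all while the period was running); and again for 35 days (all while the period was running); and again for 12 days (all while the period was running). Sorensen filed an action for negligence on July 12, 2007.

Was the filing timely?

35 months after January 13, 2004 is December 13, 2006.
Tolling adds 175 days: December 13, 2006 + 175 days = June 6, 2007.
Tolling adds 35 days: June 6, 2007 + 35 days = July 11, 2007.
Tolling adds 12 days: July 11, 2007 + 12 days = July 23, 2007.
The deadline is July 23, 2007; the filing on July 12, 2007 is on or before that date.

Yes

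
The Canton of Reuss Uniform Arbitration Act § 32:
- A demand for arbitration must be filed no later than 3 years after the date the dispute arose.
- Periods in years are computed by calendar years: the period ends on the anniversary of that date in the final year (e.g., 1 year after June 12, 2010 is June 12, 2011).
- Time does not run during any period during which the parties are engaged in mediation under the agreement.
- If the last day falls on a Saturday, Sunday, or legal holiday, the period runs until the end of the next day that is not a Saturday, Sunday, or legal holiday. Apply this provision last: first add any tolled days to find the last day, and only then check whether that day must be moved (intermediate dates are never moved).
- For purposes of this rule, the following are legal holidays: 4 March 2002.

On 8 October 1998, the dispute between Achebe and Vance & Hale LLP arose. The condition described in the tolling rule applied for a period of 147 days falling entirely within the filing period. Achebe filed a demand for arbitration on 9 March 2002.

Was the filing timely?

3 years after 8 October 1998 is October 8, 2001.
Tolling adds 147 days: October 8, 2001 + 147 days = March 4, 2002.
March 4, 2002 is a listed holiday. The next qualifying day is March 5, 2002.
The deadline is March 5, 2002; the filing on March 9, 2002 is after that date.

No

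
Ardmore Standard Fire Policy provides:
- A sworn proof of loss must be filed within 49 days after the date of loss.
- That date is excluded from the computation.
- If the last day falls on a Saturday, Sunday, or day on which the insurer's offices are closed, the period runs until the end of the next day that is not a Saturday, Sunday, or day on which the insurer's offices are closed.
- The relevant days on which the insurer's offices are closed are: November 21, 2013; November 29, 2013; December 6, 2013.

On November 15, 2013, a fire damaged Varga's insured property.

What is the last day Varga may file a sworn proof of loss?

49 days after November 15, 2013 is January 3, 2014.
January 3, 2014 is a Friday and not a day on which the insurer's offices are closed, so no extension applies.

January 3, 2014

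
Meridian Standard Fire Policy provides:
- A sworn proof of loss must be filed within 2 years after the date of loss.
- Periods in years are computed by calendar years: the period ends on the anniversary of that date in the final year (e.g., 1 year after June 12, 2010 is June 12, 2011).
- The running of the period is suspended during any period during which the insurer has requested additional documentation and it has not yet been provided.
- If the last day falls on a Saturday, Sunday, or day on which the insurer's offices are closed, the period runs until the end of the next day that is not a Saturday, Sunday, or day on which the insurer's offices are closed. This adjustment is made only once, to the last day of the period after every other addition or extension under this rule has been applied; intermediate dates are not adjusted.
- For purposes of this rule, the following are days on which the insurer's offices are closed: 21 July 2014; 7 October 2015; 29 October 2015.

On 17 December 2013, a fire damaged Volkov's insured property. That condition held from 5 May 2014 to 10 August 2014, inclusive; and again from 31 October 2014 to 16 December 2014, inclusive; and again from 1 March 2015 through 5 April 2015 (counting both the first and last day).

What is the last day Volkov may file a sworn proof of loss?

June 15, 2016

2 years after 17 December 2013 is December 17, 2015.
From May 5, 2014 through August 10, 2014 inclusive is 98 days; tolling adds 98 days: December 17, 2015 + 98 days = March 24, 2016.
From October 31, 2014 through December 16, 2014 inclusive is 47 days; tolling adds 47 days: March 24, 2016 + 47 days = May 10, 2016.
From March 1, 2015 through April 5, 2015 inclusive is 36 days; tolling adds 36 days: May 10, 2016 + 36 days = June 15, 2016.
June 15, 2016 is a Wednesday and not a day on which the insurer's offices are closed, so no extension applies.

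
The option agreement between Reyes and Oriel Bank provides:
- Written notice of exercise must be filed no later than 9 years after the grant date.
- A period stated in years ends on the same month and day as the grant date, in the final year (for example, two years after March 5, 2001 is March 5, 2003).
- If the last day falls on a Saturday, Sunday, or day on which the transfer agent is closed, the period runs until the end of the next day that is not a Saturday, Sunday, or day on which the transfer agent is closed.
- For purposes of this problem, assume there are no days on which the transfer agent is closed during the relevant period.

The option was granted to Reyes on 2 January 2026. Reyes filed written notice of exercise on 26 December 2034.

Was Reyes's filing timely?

9 years after 2 January 2026 is January 2, 2035.
January 2, 2035 is a Tuesday and not a day on which the transfer agent is closed, so no extension applies.
The deadline is January 2, 2035; the filing on December 26, 2034 is on or before that date.

Yes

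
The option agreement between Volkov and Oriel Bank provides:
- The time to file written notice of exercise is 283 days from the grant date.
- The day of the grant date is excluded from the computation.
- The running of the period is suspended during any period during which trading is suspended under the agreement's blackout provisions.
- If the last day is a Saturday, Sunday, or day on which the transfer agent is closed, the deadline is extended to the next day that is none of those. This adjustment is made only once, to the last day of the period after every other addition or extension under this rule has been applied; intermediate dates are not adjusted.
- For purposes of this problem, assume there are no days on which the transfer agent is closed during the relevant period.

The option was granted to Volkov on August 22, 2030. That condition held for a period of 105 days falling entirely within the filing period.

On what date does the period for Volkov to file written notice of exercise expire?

September 15, 2031

283 days after August 22, 2030 is June 1, 2031.
Tolling adds 105 days: June 1, 2031 + 105 days = September 14, 2031.
September 14, 2031 is Sunday. The next qualifying day is September 15, 2031.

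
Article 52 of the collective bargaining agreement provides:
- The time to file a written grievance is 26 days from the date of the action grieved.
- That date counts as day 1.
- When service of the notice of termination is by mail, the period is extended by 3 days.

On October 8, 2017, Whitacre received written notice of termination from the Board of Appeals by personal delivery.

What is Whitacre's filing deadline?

Counting October 8, 2017 as day 1, day 26 is November 2, 2017.
Service was not by mail, so no mail extension applies.

November 2, 2017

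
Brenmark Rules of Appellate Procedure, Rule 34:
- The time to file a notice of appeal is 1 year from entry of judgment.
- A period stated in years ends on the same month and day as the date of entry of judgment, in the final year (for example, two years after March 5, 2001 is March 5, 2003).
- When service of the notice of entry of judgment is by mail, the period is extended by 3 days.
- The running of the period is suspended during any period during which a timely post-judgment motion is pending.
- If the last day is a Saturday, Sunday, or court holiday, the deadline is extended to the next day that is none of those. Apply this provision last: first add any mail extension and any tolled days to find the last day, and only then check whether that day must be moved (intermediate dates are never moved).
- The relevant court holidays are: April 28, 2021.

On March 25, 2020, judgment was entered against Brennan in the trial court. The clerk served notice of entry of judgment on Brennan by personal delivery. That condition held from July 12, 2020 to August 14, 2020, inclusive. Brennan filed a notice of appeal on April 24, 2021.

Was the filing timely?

1 year after March 25, 2020 is March 25, 2021.
Service was not by mail, so no mail extension applies.
From July 12, 2020 through August 14, 2020 inclusive is 34 days; tolling adds 34 days: March 25, 2021 + 34 days = April 28, 2021.
April 28, 2021 is a listed holiday. The next qualifying day is April 29, 2021.
The deadline is April 29, 2021; the filing on April 24, 2021 is on or before that date.

Yes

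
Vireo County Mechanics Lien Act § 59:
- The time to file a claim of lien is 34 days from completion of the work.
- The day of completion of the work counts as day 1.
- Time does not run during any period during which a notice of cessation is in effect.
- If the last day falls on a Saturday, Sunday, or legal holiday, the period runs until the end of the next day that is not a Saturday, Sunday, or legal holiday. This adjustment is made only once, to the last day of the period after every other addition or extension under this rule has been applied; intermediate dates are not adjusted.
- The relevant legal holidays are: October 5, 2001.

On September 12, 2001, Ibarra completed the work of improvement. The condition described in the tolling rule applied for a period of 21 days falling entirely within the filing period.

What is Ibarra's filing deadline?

November 5, 2001

Counting September 12, 2001 as day 1, day 34 is October 15, 2001.
Tolling adds 21 days: October 15, 2001 + 21 days = November 5, 2001.
November 5, 2001 is a Monday and not a legal holiday, so no extension applies.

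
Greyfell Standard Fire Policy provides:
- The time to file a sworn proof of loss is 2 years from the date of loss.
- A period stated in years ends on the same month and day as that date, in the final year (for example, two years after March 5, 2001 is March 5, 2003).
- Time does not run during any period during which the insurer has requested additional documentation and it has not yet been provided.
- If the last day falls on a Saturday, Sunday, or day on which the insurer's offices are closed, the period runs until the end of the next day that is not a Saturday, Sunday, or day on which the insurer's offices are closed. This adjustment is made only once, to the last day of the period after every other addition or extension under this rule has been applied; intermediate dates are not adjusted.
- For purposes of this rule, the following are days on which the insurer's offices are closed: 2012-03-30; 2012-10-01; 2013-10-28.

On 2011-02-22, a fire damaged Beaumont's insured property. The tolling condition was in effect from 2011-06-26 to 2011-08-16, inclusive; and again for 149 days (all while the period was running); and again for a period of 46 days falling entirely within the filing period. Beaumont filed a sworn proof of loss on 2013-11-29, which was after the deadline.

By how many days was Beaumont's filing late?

2 years after 2011-02-22 is February 22, 2013.
From June 26, 2011 through August 16, 2011 inclusive is 52 days; tolling adds 52 days: February 22, 2013 + 52 days = April 15, 2013.
Tolling adds 149 days: April 15, 2013 + 149 days = September 11, 2013.
Tolling adds 46 days: September 11, 2013 + 46 days = October 27, 2013.
October 27, 2013 is Sunday; October 28, 2013 is a listed holiday. The next qualifying day is October 29, 2013.
The deadline is October 29, 2013; from October 29, 2013 to November 29, 2013 is 31 days.

31 days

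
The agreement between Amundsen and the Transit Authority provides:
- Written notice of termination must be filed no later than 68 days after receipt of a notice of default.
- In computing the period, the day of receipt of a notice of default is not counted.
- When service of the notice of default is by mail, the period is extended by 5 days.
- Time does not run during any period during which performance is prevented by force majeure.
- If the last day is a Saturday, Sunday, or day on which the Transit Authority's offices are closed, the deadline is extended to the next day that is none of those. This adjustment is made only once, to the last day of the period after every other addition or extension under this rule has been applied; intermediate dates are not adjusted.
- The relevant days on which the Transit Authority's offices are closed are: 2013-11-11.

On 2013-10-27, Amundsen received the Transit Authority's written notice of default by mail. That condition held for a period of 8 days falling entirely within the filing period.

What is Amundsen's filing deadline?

January 16, 2014

68 days after 2013-10-27 is January 3, 2014.
Service was by mail, adding 5 days: January 3, 2014 + 5 days = January 8, 2014.
Tolling adds 8 days: January 8, 2014 + 8 days = January 16, 2014.
January 16, 2014 is a Thursday and not a day on which the Transit Authority's offices are closed, so no extension applies.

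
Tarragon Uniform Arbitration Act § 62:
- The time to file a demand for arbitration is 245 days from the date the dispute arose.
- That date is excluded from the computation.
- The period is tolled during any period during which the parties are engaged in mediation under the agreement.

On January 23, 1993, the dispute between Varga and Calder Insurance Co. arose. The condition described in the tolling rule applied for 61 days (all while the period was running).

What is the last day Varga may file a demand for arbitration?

245 days after January 23, 1993 is September 25, 1993.
Tolling adds 61 days: September 25, 1993 + 61 days = November 25, 1993.

November 25, 1993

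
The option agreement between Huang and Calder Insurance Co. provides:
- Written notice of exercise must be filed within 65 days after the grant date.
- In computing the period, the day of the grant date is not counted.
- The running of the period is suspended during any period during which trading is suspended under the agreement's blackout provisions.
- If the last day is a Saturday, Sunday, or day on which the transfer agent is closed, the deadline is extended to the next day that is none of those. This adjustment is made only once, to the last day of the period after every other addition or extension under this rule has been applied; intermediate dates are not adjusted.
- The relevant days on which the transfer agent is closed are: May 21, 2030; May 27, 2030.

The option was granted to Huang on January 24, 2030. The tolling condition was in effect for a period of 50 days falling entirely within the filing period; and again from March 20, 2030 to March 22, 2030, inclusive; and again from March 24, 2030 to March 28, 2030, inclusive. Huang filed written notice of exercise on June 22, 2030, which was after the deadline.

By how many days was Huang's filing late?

25 days

65 days after January 24, 2030 is March 30, 2030.
Tolling adds 50 days: March 30, 2030 + 50 days = May 19, 2030.
From March 20, 2030 through March 22, 2030 inclusive is 3 days; tolling adds 3 days: May 19, 2030 + 3 days = May 22, 2030.
From March 24, 2030 through March 28, 2030 inclusive is 5 days; tolling adds 5 days: May 22, 2030 + 5 days = May 27, 2030.
May 27, 2030 is a listed holiday. The next qualifying day is May 28, 2030.
The deadline is May 28, 2030; from May 28, 2030 to June 22, 2030 is 25 days.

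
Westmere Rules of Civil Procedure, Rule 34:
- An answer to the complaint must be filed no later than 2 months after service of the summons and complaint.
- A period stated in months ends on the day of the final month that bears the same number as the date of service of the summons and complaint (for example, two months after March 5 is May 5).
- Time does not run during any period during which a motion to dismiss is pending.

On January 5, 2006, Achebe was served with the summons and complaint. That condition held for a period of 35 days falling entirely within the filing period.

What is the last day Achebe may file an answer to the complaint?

2 months after January 5, 2006 is March 5, 2006.
Tolling adds 35 days: March 5, 2006 + 35 days = April 9, 2006.

April 9, 2006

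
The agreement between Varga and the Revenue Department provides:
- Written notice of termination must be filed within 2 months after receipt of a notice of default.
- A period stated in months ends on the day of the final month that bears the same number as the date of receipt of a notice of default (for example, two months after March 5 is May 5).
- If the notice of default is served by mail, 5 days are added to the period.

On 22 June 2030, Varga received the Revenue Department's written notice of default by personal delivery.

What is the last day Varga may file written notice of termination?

2 months after 22 June 2030 is August 22, 2030.
Service was not by mail, so no mail extension applies.

August 22, 2030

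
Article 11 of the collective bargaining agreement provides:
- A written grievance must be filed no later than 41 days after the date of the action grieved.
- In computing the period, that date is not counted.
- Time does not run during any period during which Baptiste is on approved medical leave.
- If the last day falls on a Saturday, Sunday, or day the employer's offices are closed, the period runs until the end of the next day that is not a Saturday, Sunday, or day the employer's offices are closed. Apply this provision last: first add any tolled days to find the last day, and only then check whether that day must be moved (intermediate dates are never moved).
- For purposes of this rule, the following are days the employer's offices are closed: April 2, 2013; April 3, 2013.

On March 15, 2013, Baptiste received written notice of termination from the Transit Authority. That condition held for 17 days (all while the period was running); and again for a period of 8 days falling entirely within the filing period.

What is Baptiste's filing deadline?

May 20, 2013

41 days after March 15, 2013 is April 25, 2013.
Tolling adds 17 days: April 25, 2013 + 17 days = May 12, 2013.
Tolling adds 8 days: May 12, 2013 + 8 days = May 20, 2013.
May 20, 2013 is a Monday and not a day the employer's offices are closed, so no extension applies.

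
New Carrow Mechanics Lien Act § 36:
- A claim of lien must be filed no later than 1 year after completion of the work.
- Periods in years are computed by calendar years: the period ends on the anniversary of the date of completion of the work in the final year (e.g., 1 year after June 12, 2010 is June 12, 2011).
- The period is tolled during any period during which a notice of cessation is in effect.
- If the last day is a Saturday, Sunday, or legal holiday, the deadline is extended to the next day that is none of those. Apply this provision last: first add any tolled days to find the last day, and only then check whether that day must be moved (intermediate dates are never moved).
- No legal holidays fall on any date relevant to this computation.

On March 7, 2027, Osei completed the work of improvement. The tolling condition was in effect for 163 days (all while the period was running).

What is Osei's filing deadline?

1 year after March 7, 2027 is March 7, 2028.
Tolling adds 163 days: March 7, 2028 + 163 days = August 17, 2028.
August 17, 2028 is a Thursday and not a legal holiday, so no extension applies.

August 17, 2028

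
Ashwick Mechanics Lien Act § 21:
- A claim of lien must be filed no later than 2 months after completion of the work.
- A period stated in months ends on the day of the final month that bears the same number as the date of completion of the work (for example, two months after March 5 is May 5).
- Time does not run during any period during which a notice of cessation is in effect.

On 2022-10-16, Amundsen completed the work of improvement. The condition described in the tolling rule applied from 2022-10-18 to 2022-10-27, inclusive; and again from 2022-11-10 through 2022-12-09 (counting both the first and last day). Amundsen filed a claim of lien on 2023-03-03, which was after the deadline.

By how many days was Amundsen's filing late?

37 days

2 months after 2022-10-16 is December 16, 2022.
From October 18, 2022 through October 27, 2022 inclusive is 10 days; tolling adds 10 days: December 16, 2022 + 10 days = December 26, 2022.
From November 10, 2022 through December 9, 2022 inclusive is 30 days; tolling adds 30 days: December 26, 2022 + 30 days = January 25, 2023.
The deadline is January 25, 2023; from January 25, 2023 to March 3, 2023 is 37 days.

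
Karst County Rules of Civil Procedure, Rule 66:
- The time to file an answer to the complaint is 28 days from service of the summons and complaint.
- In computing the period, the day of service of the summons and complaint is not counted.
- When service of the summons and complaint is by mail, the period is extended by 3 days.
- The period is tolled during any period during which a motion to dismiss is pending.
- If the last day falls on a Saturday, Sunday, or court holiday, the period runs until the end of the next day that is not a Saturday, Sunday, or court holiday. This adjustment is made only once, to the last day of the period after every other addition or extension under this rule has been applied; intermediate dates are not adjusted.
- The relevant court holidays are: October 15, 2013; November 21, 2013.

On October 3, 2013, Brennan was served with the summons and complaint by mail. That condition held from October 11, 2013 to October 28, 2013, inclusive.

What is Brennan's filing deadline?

November 22, 2013

28 days after October 3, 2013 is October 31, 2013.
Service was by mail, adding 3 days: October 31, 2013 + 3 days = November 3, 2013.
From October 11, 2013 through October 28, 2013 inclusive is 18 days; tolling adds 18 days: November 3, 2013 + 18 days = November 21, 2013.
November 21, 2013 is a listed holiday. The next qualifying day is November 22, 2013.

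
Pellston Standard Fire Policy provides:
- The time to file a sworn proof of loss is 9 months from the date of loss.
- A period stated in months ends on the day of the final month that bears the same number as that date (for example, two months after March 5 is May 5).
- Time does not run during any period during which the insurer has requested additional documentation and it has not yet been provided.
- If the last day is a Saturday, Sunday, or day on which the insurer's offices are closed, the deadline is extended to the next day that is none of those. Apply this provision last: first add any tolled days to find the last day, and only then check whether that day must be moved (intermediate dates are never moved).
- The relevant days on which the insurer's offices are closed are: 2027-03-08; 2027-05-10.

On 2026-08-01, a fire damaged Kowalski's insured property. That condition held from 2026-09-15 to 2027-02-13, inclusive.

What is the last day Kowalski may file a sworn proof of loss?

September 30, 2027

9 months after 2026-08-01 is May 1, 2027.
From September 15, 2026 through February 13, 2027 inclusive is 152 days; tolling adds 152 days: May 1, 2027 + 152 days = September 30, 2027.
September 30, 2027 is a Thursday and not a day on which the insurer's offices are closed, so no extension applies.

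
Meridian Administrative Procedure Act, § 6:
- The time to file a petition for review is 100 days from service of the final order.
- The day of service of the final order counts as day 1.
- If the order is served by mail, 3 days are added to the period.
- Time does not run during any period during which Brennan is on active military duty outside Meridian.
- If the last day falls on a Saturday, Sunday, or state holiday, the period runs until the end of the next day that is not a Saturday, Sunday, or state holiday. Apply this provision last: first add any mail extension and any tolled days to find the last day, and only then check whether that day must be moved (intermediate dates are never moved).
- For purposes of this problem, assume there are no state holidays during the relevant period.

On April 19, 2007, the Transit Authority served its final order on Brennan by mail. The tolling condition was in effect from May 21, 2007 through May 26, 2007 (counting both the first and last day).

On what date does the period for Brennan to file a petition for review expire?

August 6, 2007

Counting April 19, 2007 as day 1, day 100 is July 27, 2007.
Service was by mail, adding 3 days: July 27, 2007 + 3 days = July 30, 2007.
From May 21, 2007 through May 26, 2007 inclusive is 6 days; tolling adds 6 days: July 30, 2007 + 6 days = August 5, 2007.
August 5, 2007 is Sunday. The next qualifying day is August 6, 2007.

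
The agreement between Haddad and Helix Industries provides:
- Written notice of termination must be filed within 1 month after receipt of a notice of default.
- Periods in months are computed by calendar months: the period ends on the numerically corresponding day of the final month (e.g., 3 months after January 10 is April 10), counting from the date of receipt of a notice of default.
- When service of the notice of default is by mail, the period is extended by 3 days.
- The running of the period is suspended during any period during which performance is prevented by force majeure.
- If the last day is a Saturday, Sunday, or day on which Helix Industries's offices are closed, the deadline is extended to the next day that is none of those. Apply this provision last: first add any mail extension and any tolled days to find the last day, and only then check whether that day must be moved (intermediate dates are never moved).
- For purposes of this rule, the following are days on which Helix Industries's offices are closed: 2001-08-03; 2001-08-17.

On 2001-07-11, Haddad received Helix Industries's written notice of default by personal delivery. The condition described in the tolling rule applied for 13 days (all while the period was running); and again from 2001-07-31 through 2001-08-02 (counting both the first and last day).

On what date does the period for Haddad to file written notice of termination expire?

August 27, 2001

1 month after 2001-07-11 is August 11, 2001.
Service was not by mail, so no mail extension applies.
Tolling adds 13 days: August 11, 2001 + 13 days = August 24, 2001.
From July 31, 2001 through August 2, 2001 inclusive is 3 days; tolling adds 3 days: August 24, 2001 + 3 days = August 27, 2001.
August 27, 2001 is a Monday and not a day on which Helix Industries's offices are closed, so no extension applies.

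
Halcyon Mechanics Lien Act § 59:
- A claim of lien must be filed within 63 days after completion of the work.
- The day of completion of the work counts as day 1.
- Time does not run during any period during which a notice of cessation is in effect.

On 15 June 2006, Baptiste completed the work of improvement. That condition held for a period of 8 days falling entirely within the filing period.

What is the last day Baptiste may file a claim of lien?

August 24, 2006

Counting 15 June 2006 as day 1, day 63 is August 16, 2006.
Tolling adds 8 days: August 16, 2006 + 8 days = August 24, 2006.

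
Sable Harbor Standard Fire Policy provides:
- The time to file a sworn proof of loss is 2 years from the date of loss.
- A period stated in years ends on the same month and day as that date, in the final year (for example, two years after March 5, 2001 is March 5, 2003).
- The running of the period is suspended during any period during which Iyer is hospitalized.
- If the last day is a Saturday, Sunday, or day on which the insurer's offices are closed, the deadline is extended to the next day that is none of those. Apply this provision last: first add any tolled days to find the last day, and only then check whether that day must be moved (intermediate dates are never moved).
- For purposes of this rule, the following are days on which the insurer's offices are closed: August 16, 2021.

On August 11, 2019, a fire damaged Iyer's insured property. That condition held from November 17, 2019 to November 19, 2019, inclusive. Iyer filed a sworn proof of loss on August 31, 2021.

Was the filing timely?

2 years after August 11, 2019 is August 11, 2021.
From November 17, 2019 through November 19, 2019 inclusive is 3 days; tolling adds 3 days: August 11, 2021 + 3 days = August 14, 2021.
August 14, 2021 is Saturday; August 15, 2021 is Sunday; August 16, 2021 is a listed holiday. The next qualifying day is August 17, 2021.
The deadline is August 17, 2021; the filing on August 31, 2021 is after that date.

No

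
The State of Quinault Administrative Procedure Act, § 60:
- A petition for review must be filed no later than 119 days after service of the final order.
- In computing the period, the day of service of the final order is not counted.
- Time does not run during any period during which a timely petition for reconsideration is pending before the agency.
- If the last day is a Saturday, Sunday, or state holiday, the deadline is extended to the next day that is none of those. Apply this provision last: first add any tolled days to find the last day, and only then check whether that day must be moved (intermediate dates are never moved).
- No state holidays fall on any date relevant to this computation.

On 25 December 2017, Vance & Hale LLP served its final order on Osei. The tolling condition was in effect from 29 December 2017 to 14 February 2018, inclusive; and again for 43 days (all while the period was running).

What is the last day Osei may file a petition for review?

119 days after 25 December 2017 is April 23, 2018.
From December 29, 2017 through February 14, 2018 inclusive is 48 days; tolling adds 48 days: April 23, 2018 + 48 days = June 10, 2018.
Tolling adds 43 days: June 10, 2018 + 43 days = July 23, 2018.
July 23, 2018 is a Monday and not a state holiday, so no extension applies.

July 23, 2018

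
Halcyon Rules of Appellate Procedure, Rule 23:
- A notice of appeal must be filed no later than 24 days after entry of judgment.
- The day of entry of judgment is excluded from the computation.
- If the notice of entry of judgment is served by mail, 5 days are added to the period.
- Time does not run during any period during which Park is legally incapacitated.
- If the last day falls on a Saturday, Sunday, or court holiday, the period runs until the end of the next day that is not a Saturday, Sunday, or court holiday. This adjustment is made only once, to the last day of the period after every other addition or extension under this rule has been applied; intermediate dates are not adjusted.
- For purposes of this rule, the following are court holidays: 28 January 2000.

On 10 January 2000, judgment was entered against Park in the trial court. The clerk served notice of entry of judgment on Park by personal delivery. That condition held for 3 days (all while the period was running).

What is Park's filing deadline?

24 days after 10 January 2000 is February 3, 2000.
Service was not by mail, so no mail extension applies.
Tolling adds 3 days: February 3, 2000 + 3 days = February 6, 2000.
February 6, 2000 is Sunday. The next qualifying day is February 7, 2000.

February 7, 2000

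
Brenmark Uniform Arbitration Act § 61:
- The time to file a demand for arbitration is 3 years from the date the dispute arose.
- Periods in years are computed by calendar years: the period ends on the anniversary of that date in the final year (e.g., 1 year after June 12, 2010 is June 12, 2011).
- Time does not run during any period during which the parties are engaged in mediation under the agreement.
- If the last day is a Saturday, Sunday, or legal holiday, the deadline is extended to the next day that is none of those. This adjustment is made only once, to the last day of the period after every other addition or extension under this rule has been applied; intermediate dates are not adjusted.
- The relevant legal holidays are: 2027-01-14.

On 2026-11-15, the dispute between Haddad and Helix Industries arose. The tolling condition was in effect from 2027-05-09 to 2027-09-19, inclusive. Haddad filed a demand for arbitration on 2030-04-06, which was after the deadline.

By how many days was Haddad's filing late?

3 years after 2026-11-15 is November 15, 2029.
From May 9, 2027 through September 19, 2027 inclusive is 134 days; tolling adds 134 days: November 15, 2029 + 134 days = March 29, 2030.
March 29, 2030 is a Friday and not a legal holiday, so no extension applies.
The deadline is March 29, 2030; from March 29, 2030 to April 6, 2030 is 8 days.

8 days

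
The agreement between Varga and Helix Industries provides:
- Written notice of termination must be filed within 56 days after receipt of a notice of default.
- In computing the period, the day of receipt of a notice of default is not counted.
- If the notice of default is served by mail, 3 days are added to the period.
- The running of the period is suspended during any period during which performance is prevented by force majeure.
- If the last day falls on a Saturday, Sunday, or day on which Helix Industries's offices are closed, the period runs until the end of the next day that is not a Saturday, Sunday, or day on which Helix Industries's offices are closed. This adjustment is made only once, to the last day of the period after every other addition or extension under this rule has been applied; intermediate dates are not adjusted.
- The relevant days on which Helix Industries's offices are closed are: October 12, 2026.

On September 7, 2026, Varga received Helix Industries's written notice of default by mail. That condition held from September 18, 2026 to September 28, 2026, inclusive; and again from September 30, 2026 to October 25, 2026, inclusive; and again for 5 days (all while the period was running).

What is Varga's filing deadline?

56 days after September 7, 2026 is November 2, 2026.
Service was by mail, adding 3 days: November 2, 2026 + 3 days = November 5, 2026.
From September 18, 2026 through September 28, 2026 inclusive is 11 days; tolling adds 11 days: November 5, 2026 + 11 days = November 16, 2026.
From September 30, 2026 through October 25, 2026 inclusive is 26 days; tolling adds 26 days: November 16, 2026 + 26 days = December 12, 2026.
Tolling adds 5 days: December 12, 2026 + 5 days = December 17, 2026.
December 17, 2026 is a Thursday and not a day on which Helix Industries's offices are closed, so no extension applies.

December 17, 2026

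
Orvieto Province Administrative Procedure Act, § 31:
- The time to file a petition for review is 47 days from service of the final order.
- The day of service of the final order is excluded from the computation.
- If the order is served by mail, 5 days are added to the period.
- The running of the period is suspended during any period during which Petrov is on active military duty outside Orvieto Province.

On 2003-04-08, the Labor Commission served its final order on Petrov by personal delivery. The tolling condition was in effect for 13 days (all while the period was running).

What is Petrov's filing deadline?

47 days after 2003-04-08 is May 25, 2003.
Service was not by mail, so no mail extension applies.
Tolling adds 13 days: May 25, 2003 + 13 days = June 7, 2003.

June 7, 2003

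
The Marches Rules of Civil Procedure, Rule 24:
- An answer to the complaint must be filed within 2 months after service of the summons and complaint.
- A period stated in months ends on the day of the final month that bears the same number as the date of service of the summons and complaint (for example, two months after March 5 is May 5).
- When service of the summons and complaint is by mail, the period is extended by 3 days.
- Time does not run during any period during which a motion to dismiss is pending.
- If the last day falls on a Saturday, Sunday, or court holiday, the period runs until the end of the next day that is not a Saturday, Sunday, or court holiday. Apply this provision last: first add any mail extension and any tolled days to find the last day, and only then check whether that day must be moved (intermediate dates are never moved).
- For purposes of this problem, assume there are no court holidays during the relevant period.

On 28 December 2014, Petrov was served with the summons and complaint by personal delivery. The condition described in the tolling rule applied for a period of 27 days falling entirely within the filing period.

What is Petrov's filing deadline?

March 27, 2015

2 months after 28 December 2014 is February 28, 2015.
Service was not by mail, so no mail extension applies.
Tolling adds 27 days: February 28, 2015 + 27 days = March 27, 2015.
March 27, 2015 is a Friday and not a court holiday, so no extension applies.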